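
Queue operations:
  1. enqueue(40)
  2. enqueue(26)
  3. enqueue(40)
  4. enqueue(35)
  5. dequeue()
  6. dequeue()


enqueue(40) -> [40]
enqueue(26) -> [40, 26]
enqueue(40) -> [40, 26, 40]
enqueue(35) -> [40, 26, 40, 35]
dequeue()->40, [26, 40, 35]
dequeue()->26, [40, 35]

Final queue: [40, 35]


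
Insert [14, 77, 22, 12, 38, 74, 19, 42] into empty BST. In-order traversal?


Insert 14: root
Insert 77: R from 14
Insert 22: R from 14 -> L from 77
Insert 12: L from 14
Insert 38: R from 14 -> L from 77 -> R from 22
Insert 74: R from 14 -> L from 77 -> R from 22 -> R from 38
Insert 19: R from 14 -> L from 77 -> L from 22
Insert 42: R from 14 -> L from 77 -> R from 22 -> R from 38 -> L from 74

In-order: [12, 14, 19, 22, 38, 42, 74, 77]


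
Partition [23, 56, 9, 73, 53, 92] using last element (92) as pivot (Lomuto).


Pivot: 92
  23 <= 92: advance i (no swap)
  56 <= 92: advance i (no swap)
  9 <= 92: advance i (no swap)
  73 <= 92: advance i (no swap)
  53 <= 92: advance i (no swap)
Place pivot at 5: [23, 56, 9, 73, 53, 92]

Partitioned: [23, 56, 9, 73, 53, 92]


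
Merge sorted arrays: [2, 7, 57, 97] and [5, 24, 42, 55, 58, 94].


Take 2 from A
Take 5 from B
Take 7 from A
Take 24 from B
Take 42 from B
Take 55 from B
Take 57 from A
Take 58 from B
Take 94 from B

Merged: [2, 5, 7, 24, 42, 55, 57, 58, 94, 97]


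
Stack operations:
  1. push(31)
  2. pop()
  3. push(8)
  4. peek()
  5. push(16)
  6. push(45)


push(31) -> [31]
pop()->31, []
push(8) -> [8]
peek()->8
push(16) -> [8, 16]
push(45) -> [8, 16, 45]

Final stack: [8, 16, 45]


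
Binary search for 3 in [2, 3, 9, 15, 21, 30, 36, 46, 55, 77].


Step 1: lo=0, hi=9, mid=4, val=21
Step 2: lo=0, hi=3, mid=1, val=3

Found at index 1


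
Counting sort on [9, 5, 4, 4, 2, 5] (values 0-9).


Input: [9, 5, 4, 4, 2, 5]
Counts: [0, 0, 1, 0, 2, 2, 0, 0, 0, 1]

Sorted: [2, 4, 4, 5, 5, 9]


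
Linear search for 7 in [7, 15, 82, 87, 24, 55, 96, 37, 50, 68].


i=0: 7==7 found!

Found at 0, 1 comps


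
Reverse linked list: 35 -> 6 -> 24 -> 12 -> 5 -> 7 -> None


Step 1: curr=35, set curr.next=prev(None) | reversed so far: 35
Step 2: curr=6, set curr.next=prev(35) | reversed so far: 6 -> 35
Step 3: curr=24, set curr.next=prev(6) | reversed so far: 24 -> 6 -> 35
Step 4: curr=12, set curr.next=prev(24) | reversed so far: 12 -> 24 -> 6 -> 35
Step 5: curr=5, set curr.next=prev(12) | reversed so far: 5 -> 12 -> 24 -> 6 -> 35
Step 6: curr=7, set curr.next=prev(5) | reversed so far: 7 -> 5 -> 12 -> 24 -> 6 -> 35

7 -> 5 -> 12 -> 24 -> 6 -> 35 -> None


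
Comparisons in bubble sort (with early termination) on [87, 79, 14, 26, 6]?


Algorithm: bubble sort (with early termination)
Input: [87, 79, 14, 26, 6]
Sorted: [6, 14, 26, 79, 87]

10


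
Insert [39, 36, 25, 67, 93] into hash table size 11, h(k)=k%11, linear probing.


Insert 39: h=6 -> slot 6
Insert 36: h=3 -> slot 3
Insert 25: h=3, 1 probes -> slot 4
Insert 67: h=1 -> slot 1
Insert 93: h=5 -> slot 5

Table: [None, 67, None, 36, 25, 93, 39, None, None, None, None]


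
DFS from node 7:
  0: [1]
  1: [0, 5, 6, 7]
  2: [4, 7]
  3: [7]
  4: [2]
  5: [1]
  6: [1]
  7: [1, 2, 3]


Visit 7, push [3, 2, 1]
Visit 1, push [6, 5, 0]
Visit 0, push []
Visit 5, push []
Visit 6, push []
Visit 2, push [4]
Visit 4, push []
Visit 3, push []

DFS order: [7, 1, 0, 5, 6, 2, 4, 3]


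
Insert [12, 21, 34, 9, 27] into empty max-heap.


Insert 12: [12]
Insert 21: [21, 12]
Insert 34: [34, 12, 21]
Insert 9: [34, 12, 21, 9]
Insert 27: [34, 27, 21, 9, 12]

Final heap: [34, 27, 21, 9, 12]


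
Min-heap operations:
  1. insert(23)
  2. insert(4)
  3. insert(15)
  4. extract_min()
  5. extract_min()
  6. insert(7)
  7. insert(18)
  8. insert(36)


insert(23) -> [23]
insert(4) -> [4, 23]
insert(15) -> [4, 23, 15]
extract_min()->4, [15, 23]
extract_min()->15, [23]
insert(7) -> [7, 23]
insert(18) -> [7, 23, 18]
insert(36) -> [7, 23, 18, 36]

Final heap: [7, 23, 18, 36]


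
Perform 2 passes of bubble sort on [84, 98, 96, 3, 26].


Initial: [84, 98, 96, 3, 26]
Pass 1: [84, 96, 3, 26, 98] (3 swaps)
Pass 2: [84, 3, 26, 96, 98] (2 swaps)

After 2 passes: [84, 3, 26, 96, 98]


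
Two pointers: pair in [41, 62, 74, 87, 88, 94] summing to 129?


lo=0(41)+hi=5(94)=135
lo=0(41)+hi=4(88)=129

Yes: 41+88=129


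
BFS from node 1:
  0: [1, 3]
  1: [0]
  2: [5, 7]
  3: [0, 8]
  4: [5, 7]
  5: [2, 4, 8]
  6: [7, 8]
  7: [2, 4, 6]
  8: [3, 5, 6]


Visit 1, enqueue [0]
Visit 0, enqueue [3]
Visit 3, enqueue [8]
Visit 8, enqueue [5, 6]
Visit 5, enqueue [2, 4]
Visit 6, enqueue [7]
Visit 2, enqueue []
Visit 4, enqueue []
Visit 7, enqueue []

BFS order: [1, 0, 3, 8, 5, 6, 2, 4, 7]


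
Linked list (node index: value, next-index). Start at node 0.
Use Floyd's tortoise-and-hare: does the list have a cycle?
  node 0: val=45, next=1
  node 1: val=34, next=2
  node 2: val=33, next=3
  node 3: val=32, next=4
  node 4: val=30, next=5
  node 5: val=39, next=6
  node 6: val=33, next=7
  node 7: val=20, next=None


Floyd's tortoise (slow, +1) and hare (fast, +2):
  init: slow=0, fast=0
  step 1: slow=1, fast=2
  step 2: slow=2, fast=4
  step 3: slow=3, fast=6
  step 4: fast 6->7->None, no cycle

Cycle: no


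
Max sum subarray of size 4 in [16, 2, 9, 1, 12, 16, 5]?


[0:4]: 28
[1:5]: 24
[2:6]: 38
[3:7]: 34

Max: 38 at [2:6]


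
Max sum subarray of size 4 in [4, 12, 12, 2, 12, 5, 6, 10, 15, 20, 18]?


[0:4]: 30
[1:5]: 38
[2:6]: 31
[3:7]: 25
[4:8]: 33
[5:9]: 36
[6:10]: 51
[7:11]: 63

Max: 63 at [7:11]


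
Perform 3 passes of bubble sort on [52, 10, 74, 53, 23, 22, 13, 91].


Initial: [52, 10, 74, 53, 23, 22, 13, 91]
Pass 1: [10, 52, 53, 23, 22, 13, 74, 91] (5 swaps)
Pass 2: [10, 52, 23, 22, 13, 53, 74, 91] (3 swaps)
Pass 3: [10, 23, 22, 13, 52, 53, 74, 91] (3 swaps)

After 3 passes: [10, 23, 22, 13, 52, 53, 74, 91]


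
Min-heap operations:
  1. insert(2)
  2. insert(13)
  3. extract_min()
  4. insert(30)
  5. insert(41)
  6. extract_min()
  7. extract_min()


insert(2) -> [2]
insert(13) -> [2, 13]
extract_min()->2, [13]
insert(30) -> [13, 30]
insert(41) -> [13, 30, 41]
extract_min()->13, [30, 41]
extract_min()->30, [41]

Final heap: [41]


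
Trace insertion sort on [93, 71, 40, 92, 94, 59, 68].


Initial: [93, 71, 40, 92, 94, 59, 68]
Insert 71: [71, 93, 40, 92, 94, 59, 68]
Insert 40: [40, 71, 93, 92, 94, 59, 68]
Insert 92: [40, 71, 92, 93, 94, 59, 68]
Insert 94: [40, 71, 92, 93, 94, 59, 68]
Insert 59: [40, 59, 71, 92, 93, 94, 68]
Insert 68: [40, 59, 68, 71, 92, 93, 94]

Sorted: [40, 59, 68, 71, 92, 93, 94]


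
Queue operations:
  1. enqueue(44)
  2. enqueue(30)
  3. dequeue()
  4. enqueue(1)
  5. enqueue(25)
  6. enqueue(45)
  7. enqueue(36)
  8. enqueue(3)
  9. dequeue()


enqueue(44) -> [44]
enqueue(30) -> [44, 30]
dequeue()->44, [30]
enqueue(1) -> [30, 1]
enqueue(25) -> [30, 1, 25]
enqueue(45) -> [30, 1, 25, 45]
enqueue(36) -> [30, 1, 25, 45, 36]
enqueue(3) -> [30, 1, 25, 45, 36, 3]
dequeue()->30, [1, 25, 45, 36, 3]

Final queue: [1, 25, 45, 36, 3]


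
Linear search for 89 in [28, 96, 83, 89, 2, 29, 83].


i=0: 28!=89
i=1: 96!=89
i=2: 83!=89
i=3: 89==89 found!

Found at 3, 4 comps


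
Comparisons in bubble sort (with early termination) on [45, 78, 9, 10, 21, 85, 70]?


Algorithm: bubble sort (with early termination)
Input: [45, 78, 9, 10, 21, 85, 70]
Sorted: [9, 10, 21, 45, 70, 78, 85]

15


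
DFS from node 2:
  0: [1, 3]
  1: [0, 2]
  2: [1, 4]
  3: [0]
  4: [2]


Visit 2, push [4, 1]
Visit 1, push [0]
Visit 0, push [3]
Visit 3, push []
Visit 4, push []

DFS order: [2, 1, 0, 3, 4]


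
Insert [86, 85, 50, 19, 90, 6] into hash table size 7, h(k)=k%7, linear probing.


Insert 86: h=2 -> slot 2
Insert 85: h=1 -> slot 1
Insert 50: h=1, 2 probes -> slot 3
Insert 19: h=5 -> slot 5
Insert 90: h=6 -> slot 6
Insert 6: h=6, 1 probes -> slot 0

Table: [6, 85, 86, 50, None, 19, 90]


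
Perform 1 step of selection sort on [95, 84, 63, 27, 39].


Initial: [95, 84, 63, 27, 39]
Step 1: min=27 at 3
  Swap: [27, 84, 63, 95, 39]

After 1 step: [27, 84, 63, 95, 39]


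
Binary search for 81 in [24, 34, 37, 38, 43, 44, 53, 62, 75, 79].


Step 1: lo=0, hi=9, mid=4, val=43
Step 2: lo=5, hi=9, mid=7, val=62
Step 3: lo=8, hi=9, mid=8, val=75
Step 4: lo=9, hi=9, mid=9, val=79

Not found


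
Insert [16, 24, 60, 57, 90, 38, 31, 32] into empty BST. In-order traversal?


Insert 16: root
Insert 24: R from 16
Insert 60: R from 16 -> R from 24
Insert 57: R from 16 -> R from 24 -> L from 60
Insert 90: R from 16 -> R from 24 -> R from 60
Insert 38: R from 16 -> R from 24 -> L from 60 -> L from 57
Insert 31: R from 16 -> R from 24 -> L from 60 -> L from 57 -> L from 38
Insert 32: R from 16 -> R from 24 -> L from 60 -> L from 57 -> L from 38 -> R from 31

In-order: [16, 24, 31, 32, 38, 57, 60, 90]


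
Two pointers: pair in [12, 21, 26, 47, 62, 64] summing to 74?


lo=0(12)+hi=5(64)=76
lo=0(12)+hi=4(62)=74

Yes: 12+62=74


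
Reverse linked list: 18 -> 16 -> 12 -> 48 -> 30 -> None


Step 1: curr=18, set curr.next=prev(None) | reversed so far: 18
Step 2: curr=16, set curr.next=prev(18) | reversed so far: 16 -> 18
Step 3: curr=12, set curr.next=prev(16) | reversed so far: 12 -> 16 -> 18
Step 4: curr=48, set curr.next=prev(12) | reversed so far: 48 -> 12 -> 16 -> 18
Step 5: curr=30, set curr.next=prev(48) | reversed so far: 30 -> 48 -> 12 -> 16 -> 18

30 -> 48 -> 12 -> 16 -> 18 -> None


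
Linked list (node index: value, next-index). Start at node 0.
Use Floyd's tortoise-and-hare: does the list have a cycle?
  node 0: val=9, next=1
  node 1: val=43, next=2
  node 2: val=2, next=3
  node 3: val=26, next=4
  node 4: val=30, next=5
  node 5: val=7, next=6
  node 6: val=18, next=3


Floyd's tortoise (slow, +1) and hare (fast, +2):
  init: slow=0, fast=0
  step 1: slow=1, fast=2
  step 2: slow=2, fast=4
  step 3: slow=3, fast=6
  step 4: slow=4, fast=4
  slow == fast at node 4: cycle detected

Cycle: yes


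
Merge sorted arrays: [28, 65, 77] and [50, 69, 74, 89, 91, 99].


Take 28 from A
Take 50 from B
Take 65 from A
Take 69 from B
Take 74 from B
Take 77 from A

Merged: [28, 50, 65, 69, 74, 77, 89, 91, 99]


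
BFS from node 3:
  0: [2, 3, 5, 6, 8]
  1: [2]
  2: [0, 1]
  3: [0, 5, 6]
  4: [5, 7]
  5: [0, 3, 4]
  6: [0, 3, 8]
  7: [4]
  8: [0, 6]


Visit 3, enqueue [0, 5, 6]
Visit 0, enqueue [2, 8]
Visit 5, enqueue [4]
Visit 6, enqueue []
Visit 2, enqueue [1]
Visit 8, enqueue []
Visit 4, enqueue [7]
Visit 1, enqueue []
Visit 7, enqueue []

BFS order: [3, 0, 5, 6, 2, 8, 4, 1, 7]


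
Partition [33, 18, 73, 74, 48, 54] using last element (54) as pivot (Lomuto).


Pivot: 54
  33 <= 54: advance i (no swap)
  18 <= 54: advance i (no swap)
  48 <= 54: swap -> [33, 18, 48, 74, 73, 54]
Place pivot at 3: [33, 18, 48, 54, 73, 74]

Partitioned: [33, 18, 48, 54, 73, 74]


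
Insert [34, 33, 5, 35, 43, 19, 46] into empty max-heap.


Insert 34: [34]
Insert 33: [34, 33]
Insert 5: [34, 33, 5]
Insert 35: [35, 34, 5, 33]
Insert 43: [43, 35, 5, 33, 34]
Insert 19: [43, 35, 19, 33, 34, 5]
Insert 46: [46, 35, 43, 33, 34, 5, 19]

Final heap: [46, 35, 43, 33, 34, 5, 19]


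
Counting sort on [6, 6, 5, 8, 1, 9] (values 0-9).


Input: [6, 6, 5, 8, 1, 9]
Counts: [0, 1, 0, 0, 0, 1, 2, 0, 1, 1]

Sorted: [1, 5, 6, 6, 8, 9]


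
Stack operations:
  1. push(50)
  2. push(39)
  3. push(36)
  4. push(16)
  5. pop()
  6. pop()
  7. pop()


push(50) -> [50]
push(39) -> [50, 39]
push(36) -> [50, 39, 36]
push(16) -> [50, 39, 36, 16]
pop()->16, [50, 39, 36]
pop()->36, [50, 39]
pop()->39, [50]

Final stack: [50]


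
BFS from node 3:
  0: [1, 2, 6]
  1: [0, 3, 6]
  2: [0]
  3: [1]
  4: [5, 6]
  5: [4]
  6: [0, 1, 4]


Visit 3, enqueue [1]
Visit 1, enqueue [0, 6]
Visit 0, enqueue [2]
Visit 6, enqueue [4]
Visit 2, enqueue []
Visit 4, enqueue [5]
Visit 5, enqueue []

BFS order: [3, 1, 0, 6, 2, 4, 5]


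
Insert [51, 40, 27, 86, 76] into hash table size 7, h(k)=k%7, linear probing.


Insert 51: h=2 -> slot 2
Insert 40: h=5 -> slot 5
Insert 27: h=6 -> slot 6
Insert 86: h=2, 1 probes -> slot 3
Insert 76: h=6, 1 probes -> slot 0

Table: [76, None, 51, 86, None, 40, 27]


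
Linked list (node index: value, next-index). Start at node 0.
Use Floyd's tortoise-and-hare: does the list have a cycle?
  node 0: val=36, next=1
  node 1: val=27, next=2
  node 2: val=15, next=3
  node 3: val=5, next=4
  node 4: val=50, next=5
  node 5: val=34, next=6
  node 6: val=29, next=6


Floyd's tortoise (slow, +1) and hare (fast, +2):
  init: slow=0, fast=0
  step 1: slow=1, fast=2
  step 2: slow=2, fast=4
  step 3: slow=3, fast=6
  step 4: slow=4, fast=6
  step 5: slow=5, fast=6
  step 6: slow=6, fast=6
  slow == fast at node 6: cycle detected

Cycle: yes


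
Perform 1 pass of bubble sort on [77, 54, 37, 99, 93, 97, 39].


Initial: [77, 54, 37, 99, 93, 97, 39]
Pass 1: [54, 37, 77, 93, 97, 39, 99] (5 swaps)

After 1 pass: [54, 37, 77, 93, 97, 39, 99]


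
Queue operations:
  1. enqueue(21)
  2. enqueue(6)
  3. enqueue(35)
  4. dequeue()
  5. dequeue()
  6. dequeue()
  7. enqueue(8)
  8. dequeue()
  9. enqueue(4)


enqueue(21) -> [21]
enqueue(6) -> [21, 6]
enqueue(35) -> [21, 6, 35]
dequeue()->21, [6, 35]
dequeue()->6, [35]
dequeue()->35, []
enqueue(8) -> [8]
dequeue()->8, []
enqueue(4) -> [4]

Final queue: [4]


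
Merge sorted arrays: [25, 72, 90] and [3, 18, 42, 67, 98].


Take 3 from B
Take 18 from B
Take 25 from A
Take 42 from B
Take 67 from B
Take 72 from A
Take 90 from A

Merged: [3, 18, 25, 42, 67, 72, 90, 98]


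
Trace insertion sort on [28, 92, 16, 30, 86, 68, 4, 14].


Initial: [28, 92, 16, 30, 86, 68, 4, 14]
Insert 92: [28, 92, 16, 30, 86, 68, 4, 14]
Insert 16: [16, 28, 92, 30, 86, 68, 4, 14]
Insert 30: [16, 28, 30, 92, 86, 68, 4, 14]
Insert 86: [16, 28, 30, 86, 92, 68, 4, 14]
Insert 68: [16, 28, 30, 68, 86, 92, 4, 14]
Insert 4: [4, 16, 28, 30, 68, 86, 92, 14]
Insert 14: [4, 14, 16, 28, 30, 68, 86, 92]

Sorted: [4, 14, 16, 28, 30, 68, 86, 92]


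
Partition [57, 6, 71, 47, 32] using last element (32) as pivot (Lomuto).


Pivot: 32
  6 <= 32: swap -> [6, 57, 71, 47, 32]
Place pivot at 1: [6, 32, 71, 47, 57]

Partitioned: [6, 32, 71, 47, 57]


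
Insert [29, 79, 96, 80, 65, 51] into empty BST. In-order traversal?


Insert 29: root
Insert 79: R from 29
Insert 96: R from 29 -> R from 79
Insert 80: R from 29 -> R from 79 -> L from 96
Insert 65: R from 29 -> L from 79
Insert 51: R from 29 -> L from 79 -> L from 65

In-order: [29, 51, 65, 79, 80, 96]


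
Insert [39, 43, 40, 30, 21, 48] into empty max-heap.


Insert 39: [39]
Insert 43: [43, 39]
Insert 40: [43, 39, 40]
Insert 30: [43, 39, 40, 30]
Insert 21: [43, 39, 40, 30, 21]
Insert 48: [48, 39, 43, 30, 21, 40]

Final heap: [48, 39, 43, 30, 21, 40]


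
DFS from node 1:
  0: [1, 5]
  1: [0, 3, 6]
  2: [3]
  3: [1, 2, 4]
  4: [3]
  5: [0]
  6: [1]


Visit 1, push [6, 3, 0]
Visit 0, push [5]
Visit 5, push []
Visit 3, push [4, 2]
Visit 2, push []
Visit 4, push []
Visit 6, push []

DFS order: [1, 0, 5, 3, 2, 4, 6]


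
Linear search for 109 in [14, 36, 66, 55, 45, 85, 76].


i=0: 14!=109
i=1: 36!=109
i=2: 66!=109
i=3: 55!=109
i=4: 45!=109
i=5: 85!=109
i=6: 76!=109

Not found, 7 comps


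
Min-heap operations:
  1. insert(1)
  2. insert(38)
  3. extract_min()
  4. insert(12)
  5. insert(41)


insert(1) -> [1]
insert(38) -> [1, 38]
extract_min()->1, [38]
insert(12) -> [12, 38]
insert(41) -> [12, 38, 41]

Final heap: [12, 38, 41]


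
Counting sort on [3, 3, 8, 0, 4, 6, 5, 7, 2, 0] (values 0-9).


Input: [3, 3, 8, 0, 4, 6, 5, 7, 2, 0]
Counts: [2, 0, 1, 2, 1, 1, 1, 1, 1, 0]

Sorted: [0, 0, 2, 3, 3, 4, 5, 6, 7, 8]


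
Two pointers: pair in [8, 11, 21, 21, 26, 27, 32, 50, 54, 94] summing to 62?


lo=0(8)+hi=9(94)=102
lo=0(8)+hi=8(54)=62

Yes: 8+54=62


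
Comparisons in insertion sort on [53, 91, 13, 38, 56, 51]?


Algorithm: insertion sort
Input: [53, 91, 13, 38, 56, 51]
Sorted: [13, 38, 51, 53, 56, 91]

12


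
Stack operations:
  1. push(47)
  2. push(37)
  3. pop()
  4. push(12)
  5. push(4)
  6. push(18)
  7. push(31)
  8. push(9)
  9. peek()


push(47) -> [47]
push(37) -> [47, 37]
pop()->37, [47]
push(12) -> [47, 12]
push(4) -> [47, 12, 4]
push(18) -> [47, 12, 4, 18]
push(31) -> [47, 12, 4, 18, 31]
push(9) -> [47, 12, 4, 18, 31, 9]
peek()->9

Final stack: [47, 12, 4, 18, 31, 9]


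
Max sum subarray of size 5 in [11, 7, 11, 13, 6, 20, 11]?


[0:5]: 48
[1:6]: 57
[2:7]: 61

Max: 61 at [2:7]


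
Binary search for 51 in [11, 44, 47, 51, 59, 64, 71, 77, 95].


Step 1: lo=0, hi=8, mid=4, val=59
Step 2: lo=0, hi=3, mid=1, val=44
Step 3: lo=2, hi=3, mid=2, val=47
Step 4: lo=3, hi=3, mid=3, val=51

Found at index 3


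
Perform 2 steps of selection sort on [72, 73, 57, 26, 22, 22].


Initial: [72, 73, 57, 26, 22, 22]
Step 1: min=22 at 4
  Swap: [22, 73, 57, 26, 72, 22]
Step 2: min=22 at 5
  Swap: [22, 22, 57, 26, 72, 73]

After 2 steps: [22, 22, 57, 26, 72, 73]


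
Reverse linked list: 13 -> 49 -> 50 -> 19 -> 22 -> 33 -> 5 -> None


Step 1: curr=13, set curr.next=prev(None) | reversed so far: 13
Step 2: curr=49, set curr.next=prev(13) | reversed so far: 49 -> 13
Step 3: curr=50, set curr.next=prev(49) | reversed so far: 50 -> 49 -> 13
Step 4: curr=19, set curr.next=prev(50) | reversed so far: 19 -> 50 -> 49 -> 13
Step 5: curr=22, set curr.next=prev(19) | reversed so far: 22 -> 19 -> 50 -> 49 -> 13
Step 6: curr=33, set curr.next=prev(22) | reversed so far: 33 -> 22 -> 19 -> 50 -> 49 -> 13
Step 7: curr=5, set curr.next=prev(33) | reversed so far: 5 -> 33 -> 22 -> 19 -> 50 -> 49 -> 13

5 -> 33 -> 22 -> 19 -> 50 -> 49 -> 13 -> None


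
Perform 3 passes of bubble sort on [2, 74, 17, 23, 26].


Initial: [2, 74, 17, 23, 26]
Pass 1: [2, 17, 23, 26, 74] (3 swaps)
Pass 2: [2, 17, 23, 26, 74] (0 swaps)
Pass 3: [2, 17, 23, 26, 74] (0 swaps)

After 3 passes: [2, 17, 23, 26, 74]


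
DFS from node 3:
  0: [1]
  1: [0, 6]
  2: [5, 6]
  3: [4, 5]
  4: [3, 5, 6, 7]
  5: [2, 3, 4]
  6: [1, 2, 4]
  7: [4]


Visit 3, push [5, 4]
Visit 4, push [7, 6, 5]
Visit 5, push [2]
Visit 2, push [6]
Visit 6, push [1]
Visit 1, push [0]
Visit 0, push []
Visit 7, push []

DFS order: [3, 4, 5, 2, 6, 1, 0, 7]


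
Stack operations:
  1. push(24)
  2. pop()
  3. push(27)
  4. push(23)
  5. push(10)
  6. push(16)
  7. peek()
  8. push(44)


push(24) -> [24]
pop()->24, []
push(27) -> [27]
push(23) -> [27, 23]
push(10) -> [27, 23, 10]
push(16) -> [27, 23, 10, 16]
peek()->16
push(44) -> [27, 23, 10, 16, 44]

Final stack: [27, 23, 10, 16, 44]


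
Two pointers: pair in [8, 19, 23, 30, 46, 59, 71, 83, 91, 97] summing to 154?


lo=0(8)+hi=9(97)=105
lo=1(19)+hi=9(97)=116
lo=2(23)+hi=9(97)=120
lo=3(30)+hi=9(97)=127
lo=4(46)+hi=9(97)=143
lo=5(59)+hi=9(97)=156
lo=5(59)+hi=8(91)=150
lo=6(71)+hi=8(91)=162
lo=6(71)+hi=7(83)=154

Yes: 71+83=154


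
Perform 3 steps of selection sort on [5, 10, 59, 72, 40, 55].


Initial: [5, 10, 59, 72, 40, 55]
Step 1: min=5 at 0
  Swap: [5, 10, 59, 72, 40, 55]
Step 2: min=10 at 1
  Swap: [5, 10, 59, 72, 40, 55]
Step 3: min=40 at 4
  Swap: [5, 10, 40, 72, 59, 55]

After 3 steps: [5, 10, 40, 72, 59, 55]


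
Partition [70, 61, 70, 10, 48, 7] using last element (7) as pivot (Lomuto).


Pivot: 7
Place pivot at 0: [7, 61, 70, 10, 48, 70]

Partitioned: [7, 61, 70, 10, 48, 70]


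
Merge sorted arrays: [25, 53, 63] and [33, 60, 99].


Take 25 from A
Take 33 from B
Take 53 from A
Take 60 from B
Take 63 from A

Merged: [25, 33, 53, 60, 63, 99]


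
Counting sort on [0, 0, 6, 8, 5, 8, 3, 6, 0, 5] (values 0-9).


Input: [0, 0, 6, 8, 5, 8, 3, 6, 0, 5]
Counts: [3, 0, 0, 1, 0, 2, 2, 0, 2, 0]

Sorted: [0, 0, 0, 3, 5, 5, 6, 6, 8, 8]


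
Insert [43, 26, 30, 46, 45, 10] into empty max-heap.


Insert 43: [43]
Insert 26: [43, 26]
Insert 30: [43, 26, 30]
Insert 46: [46, 43, 30, 26]
Insert 45: [46, 45, 30, 26, 43]
Insert 10: [46, 45, 30, 26, 43, 10]

Final heap: [46, 45, 30, 26, 43, 10]


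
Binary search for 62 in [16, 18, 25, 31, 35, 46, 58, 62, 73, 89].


Step 1: lo=0, hi=9, mid=4, val=35
Step 2: lo=5, hi=9, mid=7, val=62

Found at index 7


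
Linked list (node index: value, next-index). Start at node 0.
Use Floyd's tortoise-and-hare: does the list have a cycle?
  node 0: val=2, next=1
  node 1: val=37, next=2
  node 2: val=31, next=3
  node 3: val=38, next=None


Floyd's tortoise (slow, +1) and hare (fast, +2):
  init: slow=0, fast=0
  step 1: slow=1, fast=2
  step 2: fast 2->3->None, no cycle

Cycle: no


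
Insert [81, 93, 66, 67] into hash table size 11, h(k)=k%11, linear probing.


Insert 81: h=4 -> slot 4
Insert 93: h=5 -> slot 5
Insert 66: h=0 -> slot 0
Insert 67: h=1 -> slot 1

Table: [66, 67, None, None, 81, 93, None, None, None, None, None]


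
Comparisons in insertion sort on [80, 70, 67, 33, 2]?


Algorithm: insertion sort
Input: [80, 70, 67, 33, 2]
Sorted: [2, 33, 67, 70, 80]

10


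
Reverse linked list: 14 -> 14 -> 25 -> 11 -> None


Step 1: curr=14, set curr.next=prev(None) | reversed so far: 14
Step 2: curr=14, set curr.next=prev(14) | reversed so far: 14 -> 14
Step 3: curr=25, set curr.next=prev(14) | reversed so far: 25 -> 14 -> 14
Step 4: curr=11, set curr.next=prev(25) | reversed so far: 11 -> 25 -> 14 -> 14

11 -> 25 -> 14 -> 14 -> None


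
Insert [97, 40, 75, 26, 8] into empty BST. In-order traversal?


Insert 97: root
Insert 40: L from 97
Insert 75: L from 97 -> R from 40
Insert 26: L from 97 -> L from 40
Insert 8: L from 97 -> L from 40 -> L from 26

In-order: [8, 26, 40, 75, 97]


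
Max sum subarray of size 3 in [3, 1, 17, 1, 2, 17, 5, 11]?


[0:3]: 21
[1:4]: 19
[2:5]: 20
[3:6]: 20
[4:7]: 24
[5:8]: 33

Max: 33 at [5:8]


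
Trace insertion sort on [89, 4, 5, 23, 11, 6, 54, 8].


Initial: [89, 4, 5, 23, 11, 6, 54, 8]
Insert 4: [4, 89, 5, 23, 11, 6, 54, 8]
Insert 5: [4, 5, 89, 23, 11, 6, 54, 8]
Insert 23: [4, 5, 23, 89, 11, 6, 54, 8]
Insert 11: [4, 5, 11, 23, 89, 6, 54, 8]
Insert 6: [4, 5, 6, 11, 23, 89, 54, 8]
Insert 54: [4, 5, 6, 11, 23, 54, 89, 8]
Insert 8: [4, 5, 6, 8, 11, 23, 54, 89]

Sorted: [4, 5, 6, 8, 11, 23, 54, 89]


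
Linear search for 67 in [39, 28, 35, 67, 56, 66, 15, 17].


i=0: 39!=67
i=1: 28!=67
i=2: 35!=67
i=3: 67==67 found!

Found at 3, 4 comps


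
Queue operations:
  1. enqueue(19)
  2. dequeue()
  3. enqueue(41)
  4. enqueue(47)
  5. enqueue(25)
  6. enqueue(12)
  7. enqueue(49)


enqueue(19) -> [19]
dequeue()->19, []
enqueue(41) -> [41]
enqueue(47) -> [41, 47]
enqueue(25) -> [41, 47, 25]
enqueue(12) -> [41, 47, 25, 12]
enqueue(49) -> [41, 47, 25, 12, 49]

Final queue: [41, 47, 25, 12, 49]


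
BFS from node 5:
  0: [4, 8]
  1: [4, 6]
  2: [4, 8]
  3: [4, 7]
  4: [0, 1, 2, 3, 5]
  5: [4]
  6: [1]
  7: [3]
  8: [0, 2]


Visit 5, enqueue [4]
Visit 4, enqueue [0, 1, 2, 3]
Visit 0, enqueue [8]
Visit 1, enqueue [6]
Visit 2, enqueue []
Visit 3, enqueue [7]
Visit 8, enqueue []
Visit 6, enqueue []
Visit 7, enqueue []

BFS order: [5, 4, 0, 1, 2, 3, 8, 6, 7]


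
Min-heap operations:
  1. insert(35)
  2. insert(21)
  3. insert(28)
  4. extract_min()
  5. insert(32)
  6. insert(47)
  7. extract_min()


insert(35) -> [35]
insert(21) -> [21, 35]
insert(28) -> [21, 35, 28]
extract_min()->21, [28, 35]
insert(32) -> [28, 35, 32]
insert(47) -> [28, 35, 32, 47]
extract_min()->28, [32, 35, 47]

Final heap: [32, 35, 47]


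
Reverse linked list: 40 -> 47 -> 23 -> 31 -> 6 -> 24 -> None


Step 1: curr=40, set curr.next=prev(None) | reversed so far: 40
Step 2: curr=47, set curr.next=prev(40) | reversed so far: 47 -> 40
Step 3: curr=23, set curr.next=prev(47) | reversed so far: 23 -> 47 -> 40
Step 4: curr=31, set curr.next=prev(23) | reversed so far: 31 -> 23 -> 47 -> 40
Step 5: curr=6, set curr.next=prev(31) | reversed so far: 6 -> 31 -> 23 -> 47 -> 40
Step 6: curr=24, set curr.next=prev(6) | reversed so far: 24 -> 6 -> 31 -> 23 -> 47 -> 40

24 -> 6 -> 31 -> 23 -> 47 -> 40 -> None


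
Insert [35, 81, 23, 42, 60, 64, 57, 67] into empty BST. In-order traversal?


Insert 35: root
Insert 81: R from 35
Insert 23: L from 35
Insert 42: R from 35 -> L from 81
Insert 60: R from 35 -> L from 81 -> R from 42
Insert 64: R from 35 -> L from 81 -> R from 42 -> R from 60
Insert 57: R from 35 -> L from 81 -> R from 42 -> L from 60
Insert 67: R from 35 -> L from 81 -> R from 42 -> R from 60 -> R from 64

In-order: [23, 35, 42, 57, 60, 64, 67, 81]


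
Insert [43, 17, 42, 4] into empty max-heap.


Insert 43: [43]
Insert 17: [43, 17]
Insert 42: [43, 17, 42]
Insert 4: [43, 17, 42, 4]

Final heap: [43, 17, 42, 4]


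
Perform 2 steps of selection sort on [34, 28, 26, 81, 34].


Initial: [34, 28, 26, 81, 34]
Step 1: min=26 at 2
  Swap: [26, 28, 34, 81, 34]
Step 2: min=28 at 1
  Swap: [26, 28, 34, 81, 34]

After 2 steps: [26, 28, 34, 81, 34]


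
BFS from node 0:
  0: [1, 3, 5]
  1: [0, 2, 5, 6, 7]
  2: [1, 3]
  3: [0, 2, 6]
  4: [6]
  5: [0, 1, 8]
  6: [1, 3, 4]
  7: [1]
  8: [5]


Visit 0, enqueue [1, 3, 5]
Visit 1, enqueue [2, 6, 7]
Visit 3, enqueue []
Visit 5, enqueue [8]
Visit 2, enqueue []
Visit 6, enqueue [4]
Visit 7, enqueue []
Visit 8, enqueue []
Visit 4, enqueue []

BFS order: [0, 1, 3, 5, 2, 6, 7, 8, 4]


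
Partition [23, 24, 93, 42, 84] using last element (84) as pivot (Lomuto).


Pivot: 84
  23 <= 84: advance i (no swap)
  24 <= 84: advance i (no swap)
  42 <= 84: swap -> [23, 24, 42, 93, 84]
Place pivot at 3: [23, 24, 42, 84, 93]

Partitioned: [23, 24, 42, 84, 93]


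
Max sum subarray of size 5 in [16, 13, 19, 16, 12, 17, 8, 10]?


[0:5]: 76
[1:6]: 77
[2:7]: 72
[3:8]: 63

Max: 77 at [1:6]


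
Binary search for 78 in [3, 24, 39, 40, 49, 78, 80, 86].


Step 1: lo=0, hi=7, mid=3, val=40
Step 2: lo=4, hi=7, mid=5, val=78

Found at index 5


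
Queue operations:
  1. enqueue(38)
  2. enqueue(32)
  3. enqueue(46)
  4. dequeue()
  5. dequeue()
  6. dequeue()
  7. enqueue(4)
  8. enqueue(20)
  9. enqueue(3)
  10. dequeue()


enqueue(38) -> [38]
enqueue(32) -> [38, 32]
enqueue(46) -> [38, 32, 46]
dequeue()->38, [32, 46]
dequeue()->32, [46]
dequeue()->46, []
enqueue(4) -> [4]
enqueue(20) -> [4, 20]
enqueue(3) -> [4, 20, 3]
dequeue()->4, [20, 3]

Final queue: [20, 3]


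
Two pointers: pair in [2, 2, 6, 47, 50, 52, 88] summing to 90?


lo=0(2)+hi=6(88)=90

Yes: 2+88=90


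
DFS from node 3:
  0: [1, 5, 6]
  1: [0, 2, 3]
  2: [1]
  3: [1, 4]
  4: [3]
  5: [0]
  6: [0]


Visit 3, push [4, 1]
Visit 1, push [2, 0]
Visit 0, push [6, 5]
Visit 5, push []
Visit 6, push []
Visit 2, push []
Visit 4, push []

DFS order: [3, 1, 0, 5, 6, 2, 4]


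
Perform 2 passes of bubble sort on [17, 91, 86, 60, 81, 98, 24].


Initial: [17, 91, 86, 60, 81, 98, 24]
Pass 1: [17, 86, 60, 81, 91, 24, 98] (4 swaps)
Pass 2: [17, 60, 81, 86, 24, 91, 98] (3 swaps)

After 2 passes: [17, 60, 81, 86, 24, 91, 98]


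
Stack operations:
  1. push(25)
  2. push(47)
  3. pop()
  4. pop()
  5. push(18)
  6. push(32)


push(25) -> [25]
push(47) -> [25, 47]
pop()->47, [25]
pop()->25, []
push(18) -> [18]
push(32) -> [18, 32]

Final stack: [18, 32]


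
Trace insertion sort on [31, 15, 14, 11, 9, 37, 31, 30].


Initial: [31, 15, 14, 11, 9, 37, 31, 30]
Insert 15: [15, 31, 14, 11, 9, 37, 31, 30]
Insert 14: [14, 15, 31, 11, 9, 37, 31, 30]
Insert 11: [11, 14, 15, 31, 9, 37, 31, 30]
Insert 9: [9, 11, 14, 15, 31, 37, 31, 30]
Insert 37: [9, 11, 14, 15, 31, 37, 31, 30]
Insert 31: [9, 11, 14, 15, 31, 31, 37, 30]
Insert 30: [9, 11, 14, 15, 30, 31, 31, 37]

Sorted: [9, 11, 14, 15, 30, 31, 31, 37]


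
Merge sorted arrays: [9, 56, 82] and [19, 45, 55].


Take 9 from A
Take 19 from B
Take 45 from B
Take 55 from B

Merged: [9, 19, 45, 55, 56, 82]


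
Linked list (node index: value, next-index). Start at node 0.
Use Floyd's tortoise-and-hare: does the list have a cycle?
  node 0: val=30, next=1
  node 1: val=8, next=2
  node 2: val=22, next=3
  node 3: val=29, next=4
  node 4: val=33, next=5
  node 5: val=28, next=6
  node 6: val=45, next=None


Floyd's tortoise (slow, +1) and hare (fast, +2):
  init: slow=0, fast=0
  step 1: slow=1, fast=2
  step 2: slow=2, fast=4
  step 3: slow=3, fast=6
  step 4: fast -> None, no cycle

Cycle: no


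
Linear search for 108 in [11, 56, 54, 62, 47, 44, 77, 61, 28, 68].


i=0: 11!=108
i=1: 56!=108
i=2: 54!=108
i=3: 62!=108
i=4: 47!=108
i=5: 44!=108
i=6: 77!=108
i=7: 61!=108
i=8: 28!=108
i=9: 68!=108

Not found, 10 comps


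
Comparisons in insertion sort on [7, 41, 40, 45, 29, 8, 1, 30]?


Algorithm: insertion sort
Input: [7, 41, 40, 45, 29, 8, 1, 30]
Sorted: [1, 7, 8, 29, 30, 40, 41, 45]

23


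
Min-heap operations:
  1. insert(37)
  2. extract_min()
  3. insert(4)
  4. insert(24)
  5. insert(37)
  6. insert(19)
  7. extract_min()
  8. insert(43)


insert(37) -> [37]
extract_min()->37, []
insert(4) -> [4]
insert(24) -> [4, 24]
insert(37) -> [4, 24, 37]
insert(19) -> [4, 19, 37, 24]
extract_min()->4, [19, 24, 37]
insert(43) -> [19, 24, 37, 43]

Final heap: [19, 24, 37, 43]


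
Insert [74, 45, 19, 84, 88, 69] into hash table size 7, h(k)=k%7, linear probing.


Insert 74: h=4 -> slot 4
Insert 45: h=3 -> slot 3
Insert 19: h=5 -> slot 5
Insert 84: h=0 -> slot 0
Insert 88: h=4, 2 probes -> slot 6
Insert 69: h=6, 2 probes -> slot 1

Table: [84, 69, None, 45, 74, 19, 88]


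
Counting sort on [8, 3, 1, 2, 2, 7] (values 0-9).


Input: [8, 3, 1, 2, 2, 7]
Counts: [0, 1, 2, 1, 0, 0, 0, 1, 1, 0]

Sorted: [1, 2, 2, 3, 7, 8]


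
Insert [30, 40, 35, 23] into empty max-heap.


Insert 30: [30]
Insert 40: [40, 30]
Insert 35: [40, 30, 35]
Insert 23: [40, 30, 35, 23]

Final heap: [40, 30, 35, 23]


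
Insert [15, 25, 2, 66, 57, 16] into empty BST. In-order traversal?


Insert 15: root
Insert 25: R from 15
Insert 2: L from 15
Insert 66: R from 15 -> R from 25
Insert 57: R from 15 -> R from 25 -> L from 66
Insert 16: R from 15 -> L from 25

In-order: [2, 15, 16, 25, 57, 66]


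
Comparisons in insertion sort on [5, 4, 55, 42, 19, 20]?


Algorithm: insertion sort
Input: [5, 4, 55, 42, 19, 20]
Sorted: [4, 5, 19, 20, 42, 55]

10


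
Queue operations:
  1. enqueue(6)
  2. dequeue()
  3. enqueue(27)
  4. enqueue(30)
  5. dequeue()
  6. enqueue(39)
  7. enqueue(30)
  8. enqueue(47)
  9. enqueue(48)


enqueue(6) -> [6]
dequeue()->6, []
enqueue(27) -> [27]
enqueue(30) -> [27, 30]
dequeue()->27, [30]
enqueue(39) -> [30, 39]
enqueue(30) -> [30, 39, 30]
enqueue(47) -> [30, 39, 30, 47]
enqueue(48) -> [30, 39, 30, 47, 48]

Final queue: [30, 39, 30, 47, 48]


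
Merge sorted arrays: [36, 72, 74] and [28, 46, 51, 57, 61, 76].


Take 28 from B
Take 36 from A
Take 46 from B
Take 51 from B
Take 57 from B
Take 61 from B
Take 72 from A
Take 74 from A

Merged: [28, 36, 46, 51, 57, 61, 72, 74, 76]


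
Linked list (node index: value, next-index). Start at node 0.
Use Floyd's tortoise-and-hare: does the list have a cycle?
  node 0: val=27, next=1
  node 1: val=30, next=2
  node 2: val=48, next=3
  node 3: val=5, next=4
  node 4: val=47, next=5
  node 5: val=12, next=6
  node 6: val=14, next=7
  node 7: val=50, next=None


Floyd's tortoise (slow, +1) and hare (fast, +2):
  init: slow=0, fast=0
  step 1: slow=1, fast=2
  step 2: slow=2, fast=4
  step 3: slow=3, fast=6
  step 4: fast 6->7->None, no cycle

Cycle: no


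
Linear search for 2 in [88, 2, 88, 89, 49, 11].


i=0: 88!=2
i=1: 2==2 found!

Found at 1, 2 comps


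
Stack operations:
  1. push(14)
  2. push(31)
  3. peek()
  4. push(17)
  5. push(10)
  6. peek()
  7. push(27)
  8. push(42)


push(14) -> [14]
push(31) -> [14, 31]
peek()->31
push(17) -> [14, 31, 17]
push(10) -> [14, 31, 17, 10]
peek()->10
push(27) -> [14, 31, 17, 10, 27]
push(42) -> [14, 31, 17, 10, 27, 42]

Final stack: [14, 31, 17, 10, 27, 42]


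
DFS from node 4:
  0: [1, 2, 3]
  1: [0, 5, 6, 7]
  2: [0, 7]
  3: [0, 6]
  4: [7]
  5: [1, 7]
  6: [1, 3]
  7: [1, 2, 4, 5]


Visit 4, push [7]
Visit 7, push [5, 2, 1]
Visit 1, push [6, 5, 0]
Visit 0, push [3, 2]
Visit 2, push []
Visit 3, push [6]
Visit 6, push []
Visit 5, push []

DFS order: [4, 7, 1, 0, 2, 3, 6, 5]


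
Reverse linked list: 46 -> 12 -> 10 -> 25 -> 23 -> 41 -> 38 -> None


Step 1: curr=46, set curr.next=prev(None) | reversed so far: 46
Step 2: curr=12, set curr.next=prev(46) | reversed so far: 12 -> 46
Step 3: curr=10, set curr.next=prev(12) | reversed so far: 10 -> 12 -> 46
Step 4: curr=25, set curr.next=prev(10) | reversed so far: 25 -> 10 -> 12 -> 46
Step 5: curr=23, set curr.next=prev(25) | reversed so far: 23 -> 25 -> 10 -> 12 -> 46
Step 6: curr=41, set curr.next=prev(23) | reversed so far: 41 -> 23 -> 25 -> 10 -> 12 -> 46
Step 7: curr=38, set curr.next=prev(41) | reversed so far: 38 -> 41 -> 23 -> 25 -> 10 -> 12 -> 46

38 -> 41 -> 23 -> 25 -> 10 -> 12 -> 46 -> None


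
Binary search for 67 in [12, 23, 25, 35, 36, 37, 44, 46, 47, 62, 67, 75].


Step 1: lo=0, hi=11, mid=5, val=37
Step 2: lo=6, hi=11, mid=8, val=47
Step 3: lo=9, hi=11, mid=10, val=67

Found at index 10


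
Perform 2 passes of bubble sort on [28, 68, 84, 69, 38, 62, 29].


Initial: [28, 68, 84, 69, 38, 62, 29]
Pass 1: [28, 68, 69, 38, 62, 29, 84] (4 swaps)
Pass 2: [28, 68, 38, 62, 29, 69, 84] (3 swaps)

After 2 passes: [28, 68, 38, 62, 29, 69, 84]


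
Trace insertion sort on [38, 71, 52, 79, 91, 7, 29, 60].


Initial: [38, 71, 52, 79, 91, 7, 29, 60]
Insert 71: [38, 71, 52, 79, 91, 7, 29, 60]
Insert 52: [38, 52, 71, 79, 91, 7, 29, 60]
Insert 79: [38, 52, 71, 79, 91, 7, 29, 60]
Insert 91: [38, 52, 71, 79, 91, 7, 29, 60]
Insert 7: [7, 38, 52, 71, 79, 91, 29, 60]
Insert 29: [7, 29, 38, 52, 71, 79, 91, 60]
Insert 60: [7, 29, 38, 52, 60, 71, 79, 91]

Sorted: [7, 29, 38, 52, 60, 71, 79, 91]


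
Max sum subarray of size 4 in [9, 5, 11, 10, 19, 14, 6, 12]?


[0:4]: 35
[1:5]: 45
[2:6]: 54
[3:7]: 49
[4:8]: 51

Max: 54 at [2:6]


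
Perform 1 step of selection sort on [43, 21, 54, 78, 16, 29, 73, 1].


Initial: [43, 21, 54, 78, 16, 29, 73, 1]
Step 1: min=1 at 7
  Swap: [1, 21, 54, 78, 16, 29, 73, 43]

After 1 step: [1, 21, 54, 78, 16, 29, 73, 43]


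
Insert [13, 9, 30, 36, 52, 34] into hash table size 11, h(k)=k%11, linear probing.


Insert 13: h=2 -> slot 2
Insert 9: h=9 -> slot 9
Insert 30: h=8 -> slot 8
Insert 36: h=3 -> slot 3
Insert 52: h=8, 2 probes -> slot 10
Insert 34: h=1 -> slot 1

Table: [None, 34, 13, 36, None, None, None, None, 30, 9, 52]


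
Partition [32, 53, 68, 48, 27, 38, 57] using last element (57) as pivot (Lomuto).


Pivot: 57
  32 <= 57: advance i (no swap)
  53 <= 57: advance i (no swap)
  48 <= 57: swap -> [32, 53, 48, 68, 27, 38, 57]
  27 <= 57: swap -> [32, 53, 48, 27, 68, 38, 57]
  38 <= 57: swap -> [32, 53, 48, 27, 38, 68, 57]
Place pivot at 5: [32, 53, 48, 27, 38, 57, 68]

Partitioned: [32, 53, 48, 27, 38, 57, 68]


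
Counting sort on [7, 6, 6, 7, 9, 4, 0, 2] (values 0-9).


Input: [7, 6, 6, 7, 9, 4, 0, 2]
Counts: [1, 0, 1, 0, 1, 0, 2, 2, 0, 1]

Sorted: [0, 2, 4, 6, 6, 7, 7, 9]


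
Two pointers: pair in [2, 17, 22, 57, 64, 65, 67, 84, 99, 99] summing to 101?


lo=0(2)+hi=9(99)=101

Yes: 2+99=101


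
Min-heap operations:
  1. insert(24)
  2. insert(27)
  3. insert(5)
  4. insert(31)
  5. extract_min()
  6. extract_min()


insert(24) -> [24]
insert(27) -> [24, 27]
insert(5) -> [5, 27, 24]
insert(31) -> [5, 27, 24, 31]
extract_min()->5, [24, 27, 31]
extract_min()->24, [27, 31]

Final heap: [27, 31]


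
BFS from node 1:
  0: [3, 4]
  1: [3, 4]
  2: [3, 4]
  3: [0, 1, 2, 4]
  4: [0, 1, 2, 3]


Visit 1, enqueue [3, 4]
Visit 3, enqueue [0, 2]
Visit 4, enqueue []
Visit 0, enqueue []
Visit 2, enqueue []

BFS order: [1, 3, 4, 0, 2]


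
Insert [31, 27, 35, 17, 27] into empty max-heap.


Insert 31: [31]
Insert 27: [31, 27]
Insert 35: [35, 27, 31]
Insert 17: [35, 27, 31, 17]
Insert 27: [35, 27, 31, 17, 27]

Final heap: [35, 27, 31, 17, 27]


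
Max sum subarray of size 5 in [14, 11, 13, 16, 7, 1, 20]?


[0:5]: 61
[1:6]: 48
[2:7]: 57

Max: 61 at [0:5]


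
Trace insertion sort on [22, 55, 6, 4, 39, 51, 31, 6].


Initial: [22, 55, 6, 4, 39, 51, 31, 6]
Insert 55: [22, 55, 6, 4, 39, 51, 31, 6]
Insert 6: [6, 22, 55, 4, 39, 51, 31, 6]
Insert 4: [4, 6, 22, 55, 39, 51, 31, 6]
Insert 39: [4, 6, 22, 39, 55, 51, 31, 6]
Insert 51: [4, 6, 22, 39, 51, 55, 31, 6]
Insert 31: [4, 6, 22, 31, 39, 51, 55, 6]
Insert 6: [4, 6, 6, 22, 31, 39, 51, 55]

Sorted: [4, 6, 6, 22, 31, 39, 51, 55]


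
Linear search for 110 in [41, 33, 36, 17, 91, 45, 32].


i=0: 41!=110
i=1: 33!=110
i=2: 36!=110
i=3: 17!=110
i=4: 91!=110
i=5: 45!=110
i=6: 32!=110

Not found, 7 comps


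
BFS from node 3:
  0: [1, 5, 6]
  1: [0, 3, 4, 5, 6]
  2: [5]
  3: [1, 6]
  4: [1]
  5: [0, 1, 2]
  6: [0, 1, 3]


Visit 3, enqueue [1, 6]
Visit 1, enqueue [0, 4, 5]
Visit 6, enqueue []
Visit 0, enqueue []
Visit 4, enqueue []
Visit 5, enqueue [2]
Visit 2, enqueue []

BFS order: [3, 1, 6, 0, 4, 5, 2]


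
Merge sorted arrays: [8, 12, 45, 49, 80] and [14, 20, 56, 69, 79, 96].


Take 8 from A
Take 12 from A
Take 14 from B
Take 20 from B
Take 45 from A
Take 49 from A
Take 56 from B
Take 69 from B
Take 79 from B
Take 80 from A

Merged: [8, 12, 14, 20, 45, 49, 56, 69, 79, 80, 96]


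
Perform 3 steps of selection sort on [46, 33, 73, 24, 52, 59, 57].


Initial: [46, 33, 73, 24, 52, 59, 57]
Step 1: min=24 at 3
  Swap: [24, 33, 73, 46, 52, 59, 57]
Step 2: min=33 at 1
  Swap: [24, 33, 73, 46, 52, 59, 57]
Step 3: min=46 at 3
  Swap: [24, 33, 46, 73, 52, 59, 57]

After 3 steps: [24, 33, 46, 73, 52, 59, 57]


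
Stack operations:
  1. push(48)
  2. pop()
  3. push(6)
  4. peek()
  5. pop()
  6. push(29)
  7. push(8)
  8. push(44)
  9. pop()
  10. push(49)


push(48) -> [48]
pop()->48, []
push(6) -> [6]
peek()->6
pop()->6, []
push(29) -> [29]
push(8) -> [29, 8]
push(44) -> [29, 8, 44]
pop()->44, [29, 8]
push(49) -> [29, 8, 49]

Final stack: [29, 8, 49]


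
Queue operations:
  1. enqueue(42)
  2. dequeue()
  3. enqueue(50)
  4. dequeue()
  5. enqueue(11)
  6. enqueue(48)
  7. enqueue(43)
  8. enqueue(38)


enqueue(42) -> [42]
dequeue()->42, []
enqueue(50) -> [50]
dequeue()->50, []
enqueue(11) -> [11]
enqueue(48) -> [11, 48]
enqueue(43) -> [11, 48, 43]
enqueue(38) -> [11, 48, 43, 38]

Final queue: [11, 48, 43, 38]


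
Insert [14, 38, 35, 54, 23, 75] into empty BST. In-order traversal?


Insert 14: root
Insert 38: R from 14
Insert 35: R from 14 -> L from 38
Insert 54: R from 14 -> R from 38
Insert 23: R from 14 -> L from 38 -> L from 35
Insert 75: R from 14 -> R from 38 -> R from 54

In-order: [14, 23, 35, 38, 54, 75]


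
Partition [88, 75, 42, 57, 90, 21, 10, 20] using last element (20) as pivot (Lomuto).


Pivot: 20
  10 <= 20: swap -> [10, 75, 42, 57, 90, 21, 88, 20]
Place pivot at 1: [10, 20, 42, 57, 90, 21, 88, 75]

Partitioned: [10, 20, 42, 57, 90, 21, 88, 75]


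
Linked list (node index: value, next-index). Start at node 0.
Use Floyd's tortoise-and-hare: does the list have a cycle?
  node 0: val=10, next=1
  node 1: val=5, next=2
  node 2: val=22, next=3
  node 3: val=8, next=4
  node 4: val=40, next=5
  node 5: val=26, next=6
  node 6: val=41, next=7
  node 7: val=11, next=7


Floyd's tortoise (slow, +1) and hare (fast, +2):
  init: slow=0, fast=0
  step 1: slow=1, fast=2
  step 2: slow=2, fast=4
  step 3: slow=3, fast=6
  step 4: slow=4, fast=7
  step 5: slow=5, fast=7
  step 6: slow=6, fast=7
  step 7: slow=7, fast=7
  slow == fast at node 7: cycle detected

Cycle: yes


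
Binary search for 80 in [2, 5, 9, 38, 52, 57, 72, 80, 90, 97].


Step 1: lo=0, hi=9, mid=4, val=52
Step 2: lo=5, hi=9, mid=7, val=80

Found at index 7


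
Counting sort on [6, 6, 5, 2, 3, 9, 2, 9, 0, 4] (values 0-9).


Input: [6, 6, 5, 2, 3, 9, 2, 9, 0, 4]
Counts: [1, 0, 2, 1, 1, 1, 2, 0, 0, 2]

Sorted: [0, 2, 2, 3, 4, 5, 6, 6, 9, 9]


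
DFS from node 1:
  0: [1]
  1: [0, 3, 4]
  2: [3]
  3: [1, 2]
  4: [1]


Visit 1, push [4, 3, 0]
Visit 0, push []
Visit 3, push [2]
Visit 2, push []
Visit 4, push []

DFS order: [1, 0, 3, 2, 4]
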